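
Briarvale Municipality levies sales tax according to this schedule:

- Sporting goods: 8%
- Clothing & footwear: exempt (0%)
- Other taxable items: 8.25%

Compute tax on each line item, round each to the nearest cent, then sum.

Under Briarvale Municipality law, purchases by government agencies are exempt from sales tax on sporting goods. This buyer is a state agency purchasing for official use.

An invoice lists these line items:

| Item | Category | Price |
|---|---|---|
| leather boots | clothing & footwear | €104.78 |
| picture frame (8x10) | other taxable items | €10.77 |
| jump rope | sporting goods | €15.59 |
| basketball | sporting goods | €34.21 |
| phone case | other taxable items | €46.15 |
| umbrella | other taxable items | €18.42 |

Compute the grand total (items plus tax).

Leather boots €104.78: clothing & footwear → 0% → €0.00
Picture frame (8x10) €10.77: other taxable items → 8.25% → €0.89
Jump rope €15.59: sporting goods, buyer-exempt → 0% → €0.00
Basketball €34.21: sporting goods, buyer-exempt → 0% → €0.00
Phone case €46.15: other taxable items → 8.25% → €3.81
Umbrella €18.42: other taxable items → 8.25% → €1.52
Subtotal = €229.92; tax = €6.22; total due = €236.14

€236.14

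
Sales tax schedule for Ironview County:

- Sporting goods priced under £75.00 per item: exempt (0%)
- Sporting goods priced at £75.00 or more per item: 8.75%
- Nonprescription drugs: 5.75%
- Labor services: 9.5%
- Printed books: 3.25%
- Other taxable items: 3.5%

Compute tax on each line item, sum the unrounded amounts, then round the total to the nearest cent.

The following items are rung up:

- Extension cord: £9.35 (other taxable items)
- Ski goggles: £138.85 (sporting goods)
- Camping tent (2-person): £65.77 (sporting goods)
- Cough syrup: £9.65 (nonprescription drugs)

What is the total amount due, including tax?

Extension cord £9.35: other taxable items → 3.5% → £0.32725
Ski goggles £138.85: sporting goods, £75.00 or more → 8.75% → £12.149375
Camping tent (2-person) £65.77: sporting goods, under £75.00 → 0% → £0.00
Cough syrup £9.65: nonprescription drugs → 5.75% → £0.554875
Subtotal = £223.62; unrounded tax = £13.0315 → £13.03; total due = £236.65

£236.65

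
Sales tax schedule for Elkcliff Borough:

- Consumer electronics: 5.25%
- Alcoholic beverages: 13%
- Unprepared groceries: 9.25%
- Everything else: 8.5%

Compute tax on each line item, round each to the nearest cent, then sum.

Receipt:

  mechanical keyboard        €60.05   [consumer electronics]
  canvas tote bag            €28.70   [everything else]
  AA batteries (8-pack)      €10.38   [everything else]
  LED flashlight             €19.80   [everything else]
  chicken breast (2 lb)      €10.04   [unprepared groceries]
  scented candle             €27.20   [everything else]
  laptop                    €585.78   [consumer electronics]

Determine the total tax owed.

Mechanical keyboard €60.05: consumer electronics → 5.25% → €3.15
Canvas tote bag €28.70: everything else → 8.5% → €2.44
AA batteries (8-pack) €10.38: everything else → 8.5% → €0.88
LED flashlight €19.80: everything else → 8.5% → €1.68
Chicken breast (2 lb) €10.04: unprepared groceries → 9.25% → €0.93
Scented candle €27.20: everything else → 8.5% → €2.31
Laptop €585.78: consumer electronics → 5.25% → €30.75
Total tax = €3.15 + €2.44 + €0.88 + €1.68 + €0.93 + €2.31 + €30.75 = €42.14

€42.14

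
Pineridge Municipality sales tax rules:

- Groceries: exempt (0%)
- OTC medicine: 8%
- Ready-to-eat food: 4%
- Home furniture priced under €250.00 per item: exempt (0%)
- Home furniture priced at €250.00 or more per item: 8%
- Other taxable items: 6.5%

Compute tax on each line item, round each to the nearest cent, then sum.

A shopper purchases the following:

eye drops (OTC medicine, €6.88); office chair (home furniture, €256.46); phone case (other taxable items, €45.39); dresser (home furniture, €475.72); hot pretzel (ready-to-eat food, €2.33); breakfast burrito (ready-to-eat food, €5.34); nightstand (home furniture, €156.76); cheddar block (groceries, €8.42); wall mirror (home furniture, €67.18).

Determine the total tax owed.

Eye drops €6.88: OTC medicine → 8% → €0.55
Office chair €256.46: home furniture, €250.00 or more → 8% → €20.52
Phone case €45.39: other taxable items → 6.5% → €2.95
Dresser €475.72: home furniture, €250.00 or more → 8% → €38.06
Hot pretzel €2.33: ready-to-eat food → 4% → €0.09
Breakfast burrito €5.34: ready-to-eat food → 4% → €0.21
Nightstand €156.76: home furniture, under €250.00 → 0% → €0.00
Cheddar block €8.42: groceries → 0% → €0.00
Wall mirror €67.18: home furniture, under €250.00 → 0% → €0.00
Total tax = €0.55 + €20.52 + €2.95 + €38.06 + €0.09 + €0.21 = €62.38

€62.38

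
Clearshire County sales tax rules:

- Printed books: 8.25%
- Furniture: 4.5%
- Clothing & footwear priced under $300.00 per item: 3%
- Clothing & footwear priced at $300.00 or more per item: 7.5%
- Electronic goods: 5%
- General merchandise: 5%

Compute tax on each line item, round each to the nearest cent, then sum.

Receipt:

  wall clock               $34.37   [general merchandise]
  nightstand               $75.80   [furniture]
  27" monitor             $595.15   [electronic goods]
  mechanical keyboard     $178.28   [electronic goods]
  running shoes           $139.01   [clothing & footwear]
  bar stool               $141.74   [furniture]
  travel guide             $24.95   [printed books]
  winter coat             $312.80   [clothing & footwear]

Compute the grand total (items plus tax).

Wall clock $34.37: general merchandise → 5% → $1.72
Nightstand $75.80: furniture → 4.5% → $3.41
27" monitor $595.15: electronic goods → 5% → $29.76
Mechanical keyboard $178.28: electronic goods → 5% → $8.91
Running shoes $139.01: clothing & footwear, under $300.00 → 3% → $4.17
Bar stool $141.74: furniture → 4.5% → $6.38
Travel guide $24.95: printed books → 8.25% → $2.06
Winter coat $312.80: clothing & footwear, $300.00 or more → 7.5% → $23.46
Subtotal = $1502.10; tax = $79.87; total due = $1581.97

$1581.97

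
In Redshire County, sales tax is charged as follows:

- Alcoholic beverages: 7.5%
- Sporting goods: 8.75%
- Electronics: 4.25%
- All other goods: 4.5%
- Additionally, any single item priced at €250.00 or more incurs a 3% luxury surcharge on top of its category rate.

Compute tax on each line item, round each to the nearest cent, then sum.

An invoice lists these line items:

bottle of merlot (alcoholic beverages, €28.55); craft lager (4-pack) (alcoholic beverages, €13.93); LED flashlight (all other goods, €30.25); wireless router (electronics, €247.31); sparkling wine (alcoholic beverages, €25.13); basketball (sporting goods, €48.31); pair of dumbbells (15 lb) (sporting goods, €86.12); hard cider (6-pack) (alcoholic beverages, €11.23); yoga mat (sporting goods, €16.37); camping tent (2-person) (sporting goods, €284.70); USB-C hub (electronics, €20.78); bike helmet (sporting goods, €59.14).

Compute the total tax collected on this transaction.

€70.47

Bottle of merlot €28.55: alcoholic beverages → 7.5% → €2.14
Craft lager (4-pack) €13.93: alcoholic beverages → 7.5% → €1.04
LED flashlight €30.25: all other goods → 4.5% → €1.36
Wireless router €247.31: electronics → 4.25% → €10.51
Sparkling wine €25.13: alcoholic beverages → 7.5% → €1.88
Basketball €48.31: sporting goods → 8.75% → €4.23
Pair of dumbbells (15 lb) €86.12: sporting goods → 8.75% → €7.54
Hard cider (6-pack) €11.23: alcoholic beverages → 7.5% → €0.84
Yoga mat €16.37: sporting goods → 8.75% → €1.43
Camping tent (2-person) €284.70: sporting goods → 8.75% + 3% surcharge = 11.75% → €33.45
USB-C hub €20.78: electronics → 4.25% → €0.88
Bike helmet €59.14: sporting goods → 8.75% → €5.17
Total tax = €2.14 + €1.04 + €1.36 + €10.51 + €1.88 + €4.23 + €7.54 + €0.84 + €1.43 + €33.45 + €0.88 + €5.17 = €70.47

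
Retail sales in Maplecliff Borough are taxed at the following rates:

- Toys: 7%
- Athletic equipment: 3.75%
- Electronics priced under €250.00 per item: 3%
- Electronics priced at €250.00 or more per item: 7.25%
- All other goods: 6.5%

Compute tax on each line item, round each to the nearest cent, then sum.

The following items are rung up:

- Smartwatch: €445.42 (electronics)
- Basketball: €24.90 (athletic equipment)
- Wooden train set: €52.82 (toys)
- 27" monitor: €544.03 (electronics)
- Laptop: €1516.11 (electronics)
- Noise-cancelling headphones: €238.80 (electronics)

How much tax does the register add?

Smartwatch €445.42: electronics, €250.00 or more → 7.25% → €32.29
Basketball €24.90: athletic equipment → 3.75% → €0.93
Wooden train set €52.82: toys → 7% → €3.70
27" monitor €544.03: electronics, €250.00 or more → 7.25% → €39.44
Laptop €1516.11: electronics, €250.00 or more → 7.25% → €109.92
Noise-cancelling headphones €238.80: electronics, under €250.00 → 3% → €7.16
Total tax = €32.29 + €0.93 + €3.70 + €39.44 + €109.92 + €7.16 = €193.44

€193.44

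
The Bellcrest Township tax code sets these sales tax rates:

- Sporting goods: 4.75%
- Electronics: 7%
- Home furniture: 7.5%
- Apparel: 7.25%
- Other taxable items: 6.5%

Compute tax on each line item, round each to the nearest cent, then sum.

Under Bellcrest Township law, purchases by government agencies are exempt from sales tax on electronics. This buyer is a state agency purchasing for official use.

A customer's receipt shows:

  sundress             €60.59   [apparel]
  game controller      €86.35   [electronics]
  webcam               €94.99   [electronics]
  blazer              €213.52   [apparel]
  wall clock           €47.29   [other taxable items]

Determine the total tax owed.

€22.94

Sundress €60.59: apparel → 7.25% → €4.39
Game controller €86.35: electronics, buyer-exempt → 0% → €0.00
Webcam €94.99: electronics, buyer-exempt → 0% → €0.00
Blazer €213.52: apparel → 7.25% → €15.48
Wall clock €47.29: other taxable items → 6.5% → €3.07
Total tax = €4.39 + €15.48 + €3.07 = €22.94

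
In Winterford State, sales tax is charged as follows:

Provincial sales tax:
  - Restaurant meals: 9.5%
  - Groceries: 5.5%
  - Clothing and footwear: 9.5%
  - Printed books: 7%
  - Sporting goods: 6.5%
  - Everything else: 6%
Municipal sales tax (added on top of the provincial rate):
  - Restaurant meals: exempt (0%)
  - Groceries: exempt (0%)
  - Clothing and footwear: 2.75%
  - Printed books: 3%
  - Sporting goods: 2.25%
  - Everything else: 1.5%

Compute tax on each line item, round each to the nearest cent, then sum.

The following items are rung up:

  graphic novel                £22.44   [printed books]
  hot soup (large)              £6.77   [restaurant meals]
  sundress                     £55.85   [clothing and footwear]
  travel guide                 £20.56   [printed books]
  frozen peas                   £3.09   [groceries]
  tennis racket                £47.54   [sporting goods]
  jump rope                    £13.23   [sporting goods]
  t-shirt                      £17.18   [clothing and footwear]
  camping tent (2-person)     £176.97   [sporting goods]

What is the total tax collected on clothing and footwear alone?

£8.94

Sundress £55.85: clothing and footwear → 9.5% + 2.75% municipal = 12.25% → £6.84
T-shirt £17.18: clothing and footwear → 9.5% + 2.75% municipal = 12.25% → £2.10
Tax on clothing and footwear = £6.84 + £2.10 = £8.94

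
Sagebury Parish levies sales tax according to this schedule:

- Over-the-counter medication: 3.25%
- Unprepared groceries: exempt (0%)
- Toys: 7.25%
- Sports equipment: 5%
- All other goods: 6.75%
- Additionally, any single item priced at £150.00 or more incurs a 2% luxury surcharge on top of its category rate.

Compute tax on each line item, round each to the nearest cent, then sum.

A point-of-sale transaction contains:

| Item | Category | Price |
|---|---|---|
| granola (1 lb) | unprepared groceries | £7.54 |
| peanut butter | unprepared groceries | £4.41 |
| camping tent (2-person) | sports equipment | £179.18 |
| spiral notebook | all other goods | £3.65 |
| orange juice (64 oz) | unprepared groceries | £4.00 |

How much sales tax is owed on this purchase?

Granola (1 lb) £7.54: unprepared groceries → 0% → £0.00
Peanut butter £4.41: unprepared groceries → 0% → £0.00
Camping tent (2-person) £179.18: sports equipment → 5% + 2% surcharge = 7% → £12.54
Spiral notebook £3.65: all other goods → 6.75% → £0.25
Orange juice (64 oz) £4.00: unprepared groceries → 0% → £0.00
Total tax = £12.54 + £0.25 = £12.79

£12.79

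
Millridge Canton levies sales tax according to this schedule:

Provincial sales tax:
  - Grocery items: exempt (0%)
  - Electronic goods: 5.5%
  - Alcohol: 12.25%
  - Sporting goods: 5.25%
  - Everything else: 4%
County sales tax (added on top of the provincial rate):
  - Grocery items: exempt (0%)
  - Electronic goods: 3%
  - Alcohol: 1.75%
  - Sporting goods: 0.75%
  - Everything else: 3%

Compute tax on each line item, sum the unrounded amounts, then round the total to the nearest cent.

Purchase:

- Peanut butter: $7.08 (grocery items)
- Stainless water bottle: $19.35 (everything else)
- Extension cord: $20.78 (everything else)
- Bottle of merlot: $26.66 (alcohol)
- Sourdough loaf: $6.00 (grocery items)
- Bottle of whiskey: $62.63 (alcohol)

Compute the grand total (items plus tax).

$157.81

Peanut butter $7.08: grocery items → 0% + 0% county = 0% → $0.00
Stainless water bottle $19.35: everything else → 4% + 3% county = 7% → $1.3545
Extension cord $20.78: everything else → 4% + 3% county = 7% → $1.4546
Bottle of merlot $26.66: alcohol → 12.25% + 1.75% county = 14% → $3.7324
Sourdough loaf $6.00: grocery items → 0% + 0% county = 0% → $0.00
Bottle of whiskey $62.63: alcohol → 12.25% + 1.75% county = 14% → $8.7682
Subtotal = $142.50; unrounded tax = $15.3097 → $15.31; total due = $157.81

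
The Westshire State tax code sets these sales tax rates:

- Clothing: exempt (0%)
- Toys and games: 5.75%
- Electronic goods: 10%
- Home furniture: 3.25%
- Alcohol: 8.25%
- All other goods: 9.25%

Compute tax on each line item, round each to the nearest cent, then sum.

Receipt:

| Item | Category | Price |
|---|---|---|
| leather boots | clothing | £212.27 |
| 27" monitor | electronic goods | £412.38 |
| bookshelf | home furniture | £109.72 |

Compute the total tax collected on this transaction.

£44.81

Leather boots £212.27: clothing → 0% → £0.00
27" monitor £412.38: electronic goods → 10% → £41.24
Bookshelf £109.72: home furniture → 3.25% → £3.57
Total tax = £41.24 + £3.57 = £44.81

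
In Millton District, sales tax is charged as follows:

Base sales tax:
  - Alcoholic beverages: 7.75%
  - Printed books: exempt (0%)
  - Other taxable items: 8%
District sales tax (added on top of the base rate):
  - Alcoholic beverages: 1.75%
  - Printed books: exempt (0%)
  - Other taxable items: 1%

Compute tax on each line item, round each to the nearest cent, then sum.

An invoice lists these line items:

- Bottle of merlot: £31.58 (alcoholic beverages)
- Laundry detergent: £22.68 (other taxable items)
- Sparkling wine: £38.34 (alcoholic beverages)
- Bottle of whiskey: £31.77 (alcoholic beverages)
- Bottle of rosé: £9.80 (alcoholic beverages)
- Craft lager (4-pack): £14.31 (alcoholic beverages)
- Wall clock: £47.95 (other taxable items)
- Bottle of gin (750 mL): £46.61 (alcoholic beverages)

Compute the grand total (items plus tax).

£265.78

Bottle of merlot £31.58: alcoholic beverages → 7.75% + 1.75% district = 9.5% → £3.00
Laundry detergent £22.68: other taxable items → 8% + 1% district = 9% → £2.04
Sparkling wine £38.34: alcoholic beverages → 7.75% + 1.75% district = 9.5% → £3.64
Bottle of whiskey £31.77: alcoholic beverages → 7.75% + 1.75% district = 9.5% → £3.02
Bottle of rosé £9.80: alcoholic beverages → 7.75% + 1.75% district = 9.5% → £0.93
Craft lager (4-pack) £14.31: alcoholic beverages → 7.75% + 1.75% district = 9.5% → £1.36
Wall clock £47.95: other taxable items → 8% + 1% district = 9% → £4.32
Bottle of gin (750 mL) £46.61: alcoholic beverages → 7.75% + 1.75% district = 9.5% → £4.43
Subtotal = £243.04; tax = £22.74; total due = £265.78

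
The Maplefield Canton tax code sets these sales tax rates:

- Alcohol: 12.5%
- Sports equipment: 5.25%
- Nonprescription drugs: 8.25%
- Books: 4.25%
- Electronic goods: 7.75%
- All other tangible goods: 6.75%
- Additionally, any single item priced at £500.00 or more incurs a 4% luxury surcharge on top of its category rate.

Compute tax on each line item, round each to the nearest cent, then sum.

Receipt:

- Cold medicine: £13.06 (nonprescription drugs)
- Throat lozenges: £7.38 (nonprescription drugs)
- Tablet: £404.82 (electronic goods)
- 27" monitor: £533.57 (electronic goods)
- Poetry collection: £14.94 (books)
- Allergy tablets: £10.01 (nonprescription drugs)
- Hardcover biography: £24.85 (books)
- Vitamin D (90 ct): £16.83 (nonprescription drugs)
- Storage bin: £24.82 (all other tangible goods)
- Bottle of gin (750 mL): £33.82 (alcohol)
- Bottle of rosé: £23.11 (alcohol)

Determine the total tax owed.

£108.46

Cold medicine £13.06: nonprescription drugs → 8.25% → £1.08
Throat lozenges £7.38: nonprescription drugs → 8.25% → £0.61
Tablet £404.82: electronic goods → 7.75% → £31.37
27" monitor £533.57: electronic goods → 7.75% + 4% surcharge = 11.75% → £62.69
Poetry collection £14.94: books → 4.25% → £0.63
Allergy tablets £10.01: nonprescription drugs → 8.25% → £0.83
Hardcover biography £24.85: books → 4.25% → £1.06
Vitamin D (90 ct) £16.83: nonprescription drugs → 8.25% → £1.39
Storage bin £24.82: all other tangible goods → 6.75% → £1.68
Bottle of gin (750 mL) £33.82: alcohol → 12.5% → £4.23
Bottle of rosé £23.11: alcohol → 12.5% → £2.89
Total tax = £1.08 + £0.61 + £31.37 + £62.69 + £0.63 + £0.83 + £1.06 + £1.39 + £1.68 + £4.23 + £2.89 = £108.46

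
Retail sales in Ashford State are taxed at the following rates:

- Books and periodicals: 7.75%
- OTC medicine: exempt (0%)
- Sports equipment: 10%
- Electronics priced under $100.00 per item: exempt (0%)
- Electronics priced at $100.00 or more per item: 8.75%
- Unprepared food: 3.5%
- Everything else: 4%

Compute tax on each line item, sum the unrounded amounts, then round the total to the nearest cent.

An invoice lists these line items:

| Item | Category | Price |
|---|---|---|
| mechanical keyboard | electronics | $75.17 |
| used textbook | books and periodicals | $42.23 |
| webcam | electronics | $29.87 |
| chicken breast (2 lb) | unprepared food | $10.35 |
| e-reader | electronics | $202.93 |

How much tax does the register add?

$21.39

Mechanical keyboard $75.17: electronics, under $100.00 → 0% → $0.00
Used textbook $42.23: books and periodicals → 7.75% → $3.272825
Webcam $29.87: electronics, under $100.00 → 0% → $0.00
Chicken breast (2 lb) $10.35: unprepared food → 3.5% → $0.36225
E-reader $202.93: electronics, $100.00 or more → 8.75% → $17.756375
Unrounded tax sum = $21.39145 → $21.39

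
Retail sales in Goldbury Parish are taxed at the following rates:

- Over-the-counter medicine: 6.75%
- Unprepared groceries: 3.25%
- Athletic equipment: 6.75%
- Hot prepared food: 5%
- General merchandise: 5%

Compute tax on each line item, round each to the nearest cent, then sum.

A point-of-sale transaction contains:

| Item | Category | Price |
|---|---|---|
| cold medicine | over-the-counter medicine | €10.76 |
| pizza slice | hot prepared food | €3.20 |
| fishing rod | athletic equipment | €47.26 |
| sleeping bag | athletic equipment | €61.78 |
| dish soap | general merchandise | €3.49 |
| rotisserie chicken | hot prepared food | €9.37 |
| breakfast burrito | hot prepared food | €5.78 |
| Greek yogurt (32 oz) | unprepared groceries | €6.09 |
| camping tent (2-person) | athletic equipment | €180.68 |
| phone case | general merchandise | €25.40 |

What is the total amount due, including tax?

€376.66

Cold medicine €10.76: over-the-counter medicine → 6.75% → €0.73
Pizza slice €3.20: hot prepared food → 5% → €0.16
Fishing rod €47.26: athletic equipment → 6.75% → €3.19
Sleeping bag €61.78: athletic equipment → 6.75% → €4.17
Dish soap €3.49: general merchandise → 5% → €0.17
Rotisserie chicken €9.37: hot prepared food → 5% → €0.47
Breakfast burrito €5.78: hot prepared food → 5% → €0.29
Greek yogurt (32 oz) €6.09: unprepared groceries → 3.25% → €0.20
Camping tent (2-person) €180.68: athletic equipment → 6.75% → €12.20
Phone case €25.40: general merchandise → 5% → €1.27
Subtotal = €353.81; tax = €22.85; total due = €376.66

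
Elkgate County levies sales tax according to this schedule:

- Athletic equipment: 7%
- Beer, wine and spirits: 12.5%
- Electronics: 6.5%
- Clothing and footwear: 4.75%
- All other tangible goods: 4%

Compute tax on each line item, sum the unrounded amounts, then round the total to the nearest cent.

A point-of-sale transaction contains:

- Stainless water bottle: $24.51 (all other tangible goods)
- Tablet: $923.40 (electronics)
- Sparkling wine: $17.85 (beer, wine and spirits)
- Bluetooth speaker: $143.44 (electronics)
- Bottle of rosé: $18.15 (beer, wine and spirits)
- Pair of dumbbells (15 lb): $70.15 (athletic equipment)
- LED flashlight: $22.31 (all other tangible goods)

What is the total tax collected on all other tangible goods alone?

$1.87

Stainless water bottle $24.51: all other tangible goods → 4% → $0.9804
LED flashlight $22.31: all other tangible goods → 4% → $0.8924
Tax on all other tangible goods: unrounded sum = $1.8728 → $1.87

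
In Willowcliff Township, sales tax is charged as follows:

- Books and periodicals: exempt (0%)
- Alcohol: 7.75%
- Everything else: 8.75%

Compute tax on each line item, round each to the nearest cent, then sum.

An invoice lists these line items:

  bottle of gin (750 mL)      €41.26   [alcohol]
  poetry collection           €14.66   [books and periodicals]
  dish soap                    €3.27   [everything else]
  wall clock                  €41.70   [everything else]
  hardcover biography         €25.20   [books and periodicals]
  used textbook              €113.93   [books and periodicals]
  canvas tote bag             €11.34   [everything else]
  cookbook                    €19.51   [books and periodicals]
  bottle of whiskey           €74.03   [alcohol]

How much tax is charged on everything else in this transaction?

€4.93

Dish soap €3.27: everything else → 8.75% → €0.29
Wall clock €41.70: everything else → 8.75% → €3.65
Canvas tote bag €11.34: everything else → 8.75% → €0.99
Tax on everything else = €0.29 + €3.65 + €0.99 = €4.93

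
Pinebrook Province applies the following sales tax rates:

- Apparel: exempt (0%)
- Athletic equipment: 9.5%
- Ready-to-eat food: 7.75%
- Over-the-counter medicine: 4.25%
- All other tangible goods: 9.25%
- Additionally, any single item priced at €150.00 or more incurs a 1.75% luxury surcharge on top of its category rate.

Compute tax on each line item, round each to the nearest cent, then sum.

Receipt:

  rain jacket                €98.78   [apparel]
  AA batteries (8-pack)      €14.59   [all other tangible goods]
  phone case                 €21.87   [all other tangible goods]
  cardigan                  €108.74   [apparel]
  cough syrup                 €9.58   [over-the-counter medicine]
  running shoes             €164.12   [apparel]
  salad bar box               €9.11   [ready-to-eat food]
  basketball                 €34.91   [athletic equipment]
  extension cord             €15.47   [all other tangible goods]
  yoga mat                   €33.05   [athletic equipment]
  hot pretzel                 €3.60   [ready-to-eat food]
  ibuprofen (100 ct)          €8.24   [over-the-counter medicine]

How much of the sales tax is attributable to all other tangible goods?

AA batteries (8-pack) €14.59: all other tangible goods → 9.25% → €1.35
Phone case €21.87: all other tangible goods → 9.25% → €2.02
Extension cord €15.47: all other tangible goods → 9.25% → €1.43
Tax on all other tangible goods = €1.35 + €2.02 + €1.43 = €4.80

€4.80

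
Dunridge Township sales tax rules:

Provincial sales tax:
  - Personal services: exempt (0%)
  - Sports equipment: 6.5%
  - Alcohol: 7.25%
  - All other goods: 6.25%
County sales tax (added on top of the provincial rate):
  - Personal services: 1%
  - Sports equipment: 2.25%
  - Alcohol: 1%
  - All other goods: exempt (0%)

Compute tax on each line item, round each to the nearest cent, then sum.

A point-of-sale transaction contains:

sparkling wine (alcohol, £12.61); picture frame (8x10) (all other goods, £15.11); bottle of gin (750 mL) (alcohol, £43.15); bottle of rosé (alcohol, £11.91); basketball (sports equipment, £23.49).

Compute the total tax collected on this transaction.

Sparkling wine £12.61: alcohol → 7.25% + 1% county = 8.25% → £1.04
Picture frame (8x10) £15.11: all other goods → 6.25% + 0% county = 6.25% → £0.94
Bottle of gin (750 mL) £43.15: alcohol → 7.25% + 1% county = 8.25% → £3.56
Bottle of rosé £11.91: alcohol → 7.25% + 1% county = 8.25% → £0.98
Basketball £23.49: sports equipment → 6.5% + 2.25% county = 8.75% → £2.06
Total tax = £1.04 + £0.94 + £3.56 + £0.98 + £2.06 = £8.58

£8.58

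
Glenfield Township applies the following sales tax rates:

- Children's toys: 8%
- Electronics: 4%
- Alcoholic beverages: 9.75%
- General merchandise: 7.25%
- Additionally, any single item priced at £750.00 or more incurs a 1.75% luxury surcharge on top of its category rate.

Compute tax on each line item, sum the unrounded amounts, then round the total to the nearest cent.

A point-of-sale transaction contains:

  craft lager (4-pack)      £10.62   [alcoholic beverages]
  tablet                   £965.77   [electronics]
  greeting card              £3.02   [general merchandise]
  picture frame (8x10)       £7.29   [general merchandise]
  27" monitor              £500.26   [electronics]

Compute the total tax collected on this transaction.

£77.33

Craft lager (4-pack) £10.62: alcoholic beverages → 9.75% → £1.03545
Tablet £965.77: electronics → 4% + 1.75% surcharge = 5.75% → £55.531775
Greeting card £3.02: general merchandise → 7.25% → £0.21895
Picture frame (8x10) £7.29: general merchandise → 7.25% → £0.528525
27" monitor £500.26: electronics → 4% → £20.0104
Unrounded tax sum = £77.3251 → £77.33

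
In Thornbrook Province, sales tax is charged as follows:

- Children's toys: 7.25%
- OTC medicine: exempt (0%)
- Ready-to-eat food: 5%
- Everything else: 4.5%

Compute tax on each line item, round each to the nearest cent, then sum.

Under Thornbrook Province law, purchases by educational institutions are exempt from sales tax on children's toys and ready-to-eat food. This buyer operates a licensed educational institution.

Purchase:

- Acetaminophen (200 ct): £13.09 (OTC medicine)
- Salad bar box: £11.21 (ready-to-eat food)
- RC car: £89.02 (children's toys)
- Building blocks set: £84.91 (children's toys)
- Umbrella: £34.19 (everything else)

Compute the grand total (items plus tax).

Acetaminophen (200 ct) £13.09: OTC medicine → 0% → £0.00
Salad bar box £11.21: ready-to-eat food, buyer-exempt → 0% → £0.00
RC car £89.02: children's toys, buyer-exempt → 0% → £0.00
Building blocks set £84.91: children's toys, buyer-exempt → 0% → £0.00
Umbrella £34.19: everything else → 4.5% → £1.54
Subtotal = £232.42; tax = £1.54; total due = £233.96

£233.96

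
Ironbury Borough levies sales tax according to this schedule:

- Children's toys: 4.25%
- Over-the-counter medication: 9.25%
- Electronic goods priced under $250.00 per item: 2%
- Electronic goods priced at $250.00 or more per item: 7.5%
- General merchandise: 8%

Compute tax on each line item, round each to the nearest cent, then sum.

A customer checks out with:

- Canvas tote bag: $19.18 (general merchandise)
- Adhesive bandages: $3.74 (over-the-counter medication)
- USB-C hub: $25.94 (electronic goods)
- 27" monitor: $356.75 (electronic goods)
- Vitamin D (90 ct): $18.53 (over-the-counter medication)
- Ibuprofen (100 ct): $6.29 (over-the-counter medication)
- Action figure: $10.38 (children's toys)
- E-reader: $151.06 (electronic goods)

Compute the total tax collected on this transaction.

Canvas tote bag $19.18: general merchandise → 8% → $1.53
Adhesive bandages $3.74: over-the-counter medication → 9.25% → $0.35
USB-C hub $25.94: electronic goods, under $250.00 → 2% → $0.52
27" monitor $356.75: electronic goods, $250.00 or more → 7.5% → $26.76
Vitamin D (90 ct) $18.53: over-the-counter medication → 9.25% → $1.71
Ibuprofen (100 ct) $6.29: over-the-counter medication → 9.25% → $0.58
Action figure $10.38: children's toys → 4.25% → $0.44
E-reader $151.06: electronic goods, under $250.00 → 2% → $3.02
Total tax = $1.53 + $0.35 + $0.52 + $26.76 + $1.71 + $0.58 + $0.44 + $3.02 = $34.91

$34.91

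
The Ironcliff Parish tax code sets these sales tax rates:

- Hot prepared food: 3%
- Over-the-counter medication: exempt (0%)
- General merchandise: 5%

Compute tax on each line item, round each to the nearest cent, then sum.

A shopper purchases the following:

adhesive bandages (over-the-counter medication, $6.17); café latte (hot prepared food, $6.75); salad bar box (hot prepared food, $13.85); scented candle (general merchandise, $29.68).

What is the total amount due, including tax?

$58.55

Adhesive bandages $6.17: over-the-counter medication → 0% → $0.00
Café latte $6.75: hot prepared food → 3% → $0.20
Salad bar box $13.85: hot prepared food → 3% → $0.42
Scented candle $29.68: general merchandise → 5% → $1.48
Subtotal = $56.45; tax = $2.10; total due = $58.55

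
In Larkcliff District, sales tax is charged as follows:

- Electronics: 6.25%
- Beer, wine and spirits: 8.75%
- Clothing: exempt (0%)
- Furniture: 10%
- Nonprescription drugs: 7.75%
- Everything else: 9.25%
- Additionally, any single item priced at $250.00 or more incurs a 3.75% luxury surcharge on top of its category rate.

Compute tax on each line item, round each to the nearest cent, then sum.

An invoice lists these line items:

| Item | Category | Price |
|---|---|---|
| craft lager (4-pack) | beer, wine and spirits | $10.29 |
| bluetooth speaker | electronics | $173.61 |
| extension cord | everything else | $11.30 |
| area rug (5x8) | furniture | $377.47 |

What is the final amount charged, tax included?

Craft lager (4-pack) $10.29: beer, wine and spirits → 8.75% → $0.90
Bluetooth speaker $173.61: electronics → 6.25% → $10.85
Extension cord $11.30: everything else → 9.25% → $1.05
Area rug (5x8) $377.47: furniture → 10% + 3.75% surcharge = 13.75% → $51.90
Subtotal = $572.67; tax = $64.70; total due = $637.37

$637.37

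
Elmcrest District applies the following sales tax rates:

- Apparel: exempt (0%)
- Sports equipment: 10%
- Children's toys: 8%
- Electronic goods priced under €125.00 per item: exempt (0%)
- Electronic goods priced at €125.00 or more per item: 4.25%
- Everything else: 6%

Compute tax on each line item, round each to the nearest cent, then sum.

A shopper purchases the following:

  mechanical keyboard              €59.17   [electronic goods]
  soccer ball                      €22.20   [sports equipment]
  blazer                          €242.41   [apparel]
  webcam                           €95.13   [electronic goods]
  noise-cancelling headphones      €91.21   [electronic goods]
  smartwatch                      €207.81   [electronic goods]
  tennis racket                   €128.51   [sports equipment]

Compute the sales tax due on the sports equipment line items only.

€15.07

Soccer ball €22.20: sports equipment → 10% → €2.22
Tennis racket €128.51: sports equipment → 10% → €12.85
Tax on sports equipment = €2.22 + €12.85 = €15.07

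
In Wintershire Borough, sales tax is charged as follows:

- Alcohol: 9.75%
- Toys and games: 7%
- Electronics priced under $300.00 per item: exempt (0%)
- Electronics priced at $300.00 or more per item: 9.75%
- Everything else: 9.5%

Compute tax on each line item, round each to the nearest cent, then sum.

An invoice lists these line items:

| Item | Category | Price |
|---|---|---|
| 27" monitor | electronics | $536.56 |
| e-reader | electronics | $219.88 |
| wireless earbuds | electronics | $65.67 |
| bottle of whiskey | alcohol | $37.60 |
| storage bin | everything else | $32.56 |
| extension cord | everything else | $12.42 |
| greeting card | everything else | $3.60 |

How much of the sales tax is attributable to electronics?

27" monitor $536.56: electronics, $300.00 or more → 9.75% → $52.31
E-reader $219.88: electronics, under $300.00 → 0% → $0.00
Wireless earbuds $65.67: electronics, under $300.00 → 0% → $0.00
Tax on electronics = $52.31 + $0.00 + $0.00 = $52.31

$52.31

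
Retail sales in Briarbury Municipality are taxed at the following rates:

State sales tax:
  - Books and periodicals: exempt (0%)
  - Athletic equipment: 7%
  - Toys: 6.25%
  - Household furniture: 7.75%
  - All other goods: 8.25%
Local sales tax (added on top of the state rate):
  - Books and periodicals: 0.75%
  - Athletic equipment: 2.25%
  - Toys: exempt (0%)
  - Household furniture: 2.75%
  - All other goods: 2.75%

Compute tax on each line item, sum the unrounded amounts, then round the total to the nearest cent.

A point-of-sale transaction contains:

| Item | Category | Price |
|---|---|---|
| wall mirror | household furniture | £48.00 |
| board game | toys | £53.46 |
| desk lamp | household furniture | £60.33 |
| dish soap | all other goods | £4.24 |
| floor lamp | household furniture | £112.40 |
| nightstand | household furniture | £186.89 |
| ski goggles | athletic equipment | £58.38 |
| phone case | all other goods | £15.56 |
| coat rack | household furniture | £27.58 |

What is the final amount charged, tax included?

£623.46

Wall mirror £48.00: household furniture → 7.75% + 2.75% local = 10.5% → £5.04
Board game £53.46: toys → 6.25% + 0% local = 6.25% → £3.34125
Desk lamp £60.33: household furniture → 7.75% + 2.75% local = 10.5% → £6.33465
Dish soap £4.24: all other goods → 8.25% + 2.75% local = 11% → £0.4664
Floor lamp £112.40: household furniture → 7.75% + 2.75% local = 10.5% → £11.802
Nightstand £186.89: household furniture → 7.75% + 2.75% local = 10.5% → £19.62345
Ski goggles £58.38: athletic equipment → 7% + 2.25% local = 9.25% → £5.40015
Phone case £15.56: all other goods → 8.25% + 2.75% local = 11% → £1.7116
Coat rack £27.58: household furniture → 7.75% + 2.75% local = 10.5% → £2.8959
Subtotal = £566.84; unrounded tax = £56.6154 → £56.62; total due = £623.46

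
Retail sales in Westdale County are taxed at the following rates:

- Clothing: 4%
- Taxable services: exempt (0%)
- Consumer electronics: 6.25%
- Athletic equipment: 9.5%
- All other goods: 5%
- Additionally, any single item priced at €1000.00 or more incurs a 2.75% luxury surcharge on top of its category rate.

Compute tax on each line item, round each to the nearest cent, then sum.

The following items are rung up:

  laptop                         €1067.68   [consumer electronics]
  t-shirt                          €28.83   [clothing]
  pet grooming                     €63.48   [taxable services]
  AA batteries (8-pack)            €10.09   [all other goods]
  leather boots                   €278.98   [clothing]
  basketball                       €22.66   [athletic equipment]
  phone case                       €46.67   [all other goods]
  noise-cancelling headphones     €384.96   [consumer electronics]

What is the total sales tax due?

€137.44

Laptop €1067.68: consumer electronics → 6.25% + 2.75% surcharge = 9% → €96.09
T-shirt €28.83: clothing → 4% → €1.15
Pet grooming €63.48: taxable services → 0% → €0.00
AA batteries (8-pack) €10.09: all other goods → 5% → €0.50
Leather boots €278.98: clothing → 4% → €11.16
Basketball €22.66: athletic equipment → 9.5% → €2.15
Phone case €46.67: all other goods → 5% → €2.33
Noise-cancelling headphones €384.96: consumer electronics → 6.25% → €24.06
Total tax = €96.09 + €1.15 + €0.50 + €11.16 + €2.15 + €2.33 + €24.06 = €137.44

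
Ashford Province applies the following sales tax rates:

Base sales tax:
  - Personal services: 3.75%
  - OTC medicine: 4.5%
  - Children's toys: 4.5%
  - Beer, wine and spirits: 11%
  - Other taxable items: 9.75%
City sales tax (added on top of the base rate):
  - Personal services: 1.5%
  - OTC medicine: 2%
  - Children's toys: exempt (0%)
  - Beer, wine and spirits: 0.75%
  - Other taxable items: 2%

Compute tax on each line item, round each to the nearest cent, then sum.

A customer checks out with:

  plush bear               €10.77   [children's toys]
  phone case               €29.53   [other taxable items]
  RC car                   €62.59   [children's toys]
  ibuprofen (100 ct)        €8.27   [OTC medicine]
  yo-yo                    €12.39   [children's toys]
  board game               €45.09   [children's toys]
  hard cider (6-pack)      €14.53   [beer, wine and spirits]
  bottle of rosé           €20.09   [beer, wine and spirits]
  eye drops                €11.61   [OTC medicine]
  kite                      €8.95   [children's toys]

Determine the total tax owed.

Plush bear €10.77: children's toys → 4.5% + 0% city = 4.5% → €0.48
Phone case €29.53: other taxable items → 9.75% + 2% city = 11.75% → €3.47
RC car €62.59: children's toys → 4.5% + 0% city = 4.5% → €2.82
Ibuprofen (100 ct) €8.27: OTC medicine → 4.5% + 2% city = 6.5% → €0.54
Yo-yo €12.39: children's toys → 4.5% + 0% city = 4.5% → €0.56
Board game €45.09: children's toys → 4.5% + 0% city = 4.5% → €2.03
Hard cider (6-pack) €14.53: beer, wine and spirits → 11% + 0.75% city = 11.75% → €1.71
Bottle of rosé €20.09: beer, wine and spirits → 11% + 0.75% city = 11.75% → €2.36
Eye drops €11.61: OTC medicine → 4.5% + 2% city = 6.5% → €0.75
Kite €8.95: children's toys → 4.5% + 0% city = 4.5% → €0.40
Total tax = €0.48 + €3.47 + €2.82 + €0.54 + €0.56 + €2.03 + €1.71 + €2.36 + €0.75 + €0.40 = €15.12

€15.12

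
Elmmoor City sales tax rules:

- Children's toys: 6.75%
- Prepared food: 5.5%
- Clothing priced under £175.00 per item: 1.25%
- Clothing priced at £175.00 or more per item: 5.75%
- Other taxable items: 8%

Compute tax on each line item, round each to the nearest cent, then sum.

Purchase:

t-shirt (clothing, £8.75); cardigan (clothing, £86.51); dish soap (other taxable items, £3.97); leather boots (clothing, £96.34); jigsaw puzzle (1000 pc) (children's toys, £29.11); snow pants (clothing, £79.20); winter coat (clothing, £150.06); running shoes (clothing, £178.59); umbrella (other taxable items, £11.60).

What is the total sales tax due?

T-shirt £8.75: clothing, under £175.00 → 1.25% → £0.11
Cardigan £86.51: clothing, under £175.00 → 1.25% → £1.08
Dish soap £3.97: other taxable items → 8% → £0.32
Leather boots £96.34: clothing, under £175.00 → 1.25% → £1.20
Jigsaw puzzle (1000 pc) £29.11: children's toys → 6.75% → £1.96
Snow pants £79.20: clothing, under £175.00 → 1.25% → £0.99
Winter coat £150.06: clothing, under £175.00 → 1.25% → £1.88
Running shoes £178.59: clothing, £175.00 or more → 5.75% → £10.27
Umbrella £11.60: other taxable items → 8% → £0.93
Total tax = £0.11 + £1.08 + £0.32 + £1.20 + £1.96 + £0.99 + £1.88 + £10.27 + £0.93 = £18.74

£18.74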